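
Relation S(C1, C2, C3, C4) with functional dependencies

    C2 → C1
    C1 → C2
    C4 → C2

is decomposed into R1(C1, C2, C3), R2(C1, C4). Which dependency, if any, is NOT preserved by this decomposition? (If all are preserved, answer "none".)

none

C2 → C1 lies within R1.
C1 → C2 lies within R1.
C4 → C2: restricted closure across fragments reaches C2.
Every dependency is enforceable on the fragments, so the decomposition is dependency-preserving.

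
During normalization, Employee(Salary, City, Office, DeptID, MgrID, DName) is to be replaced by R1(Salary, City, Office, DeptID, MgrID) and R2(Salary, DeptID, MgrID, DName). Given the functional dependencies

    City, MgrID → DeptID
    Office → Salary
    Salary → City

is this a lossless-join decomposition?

No

Common attributes: R1 ∩ R2 = {Salary, DeptID, MgrID}.
Closure of {Salary, DeptID, MgrID}: Salary → City applies, adding City. So (Salary, DeptID, MgrID)⁺ = {Salary, City, DeptID, MgrID}.
The closure contains neither all of R1 = {Salary, City, Office, DeptID, MgrID} nor all of R2 = {Salary, DeptID, MgrID, DName}, so the common attributes are not a superkey of either fragment. The join is lossy.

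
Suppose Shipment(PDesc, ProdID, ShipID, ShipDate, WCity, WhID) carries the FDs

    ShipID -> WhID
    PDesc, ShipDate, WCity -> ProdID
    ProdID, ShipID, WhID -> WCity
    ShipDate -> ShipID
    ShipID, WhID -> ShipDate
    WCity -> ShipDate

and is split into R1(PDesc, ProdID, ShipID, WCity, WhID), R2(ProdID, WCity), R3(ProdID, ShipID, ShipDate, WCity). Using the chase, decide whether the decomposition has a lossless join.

Chase test. Columns are PDesc, ProdID, ShipID, ShipDate, WCity, WhID; row i has aⱼ where attribute j ∈ Ri, else bᵢⱼ.
Initial tableau (one row per fragment):
  row 1: a1 a2 a3 b14 a5 a6
  row 2: b21 a2 b23 b24 a5 b26
  row 3: b31 a2 a3 a4 a5 b36
Rows 1 and 3 agree on ShipID; apply ShipID→WhID and equate their WhID entries.
Rows 1 and 3 agree on ShipID, WhID; apply ShipID, WhID→ShipDate and equate their ShipDate entries.
Rows 1 and 2 agree on WCity; apply WCity→ShipDate and equate their ShipDate entries.
Rows 1 and 2 agree on ShipDate; apply ShipDate→ShipID and equate their ShipID entries.
Rows 1 and 2 agree on ShipID; apply ShipID→WhID and equate their WhID entries.
Row 1 is now all distinguished symbols — the join is lossless.

Yes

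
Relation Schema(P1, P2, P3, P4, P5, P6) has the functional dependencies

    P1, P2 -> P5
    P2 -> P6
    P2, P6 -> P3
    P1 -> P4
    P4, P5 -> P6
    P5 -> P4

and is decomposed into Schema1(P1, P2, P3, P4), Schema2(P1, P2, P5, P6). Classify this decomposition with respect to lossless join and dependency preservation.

lossless but not dependency-preserving

Lossless test: (P1, P2)⁺ = {P1, P2, P3, P4, P5, P6}, which contains all of one fragment — lossless.
Dependency preservation: the restricted closure of {P5} across the fragments never reaches {P4}, so P5 → P4 cannot be enforced without a join — not preserved.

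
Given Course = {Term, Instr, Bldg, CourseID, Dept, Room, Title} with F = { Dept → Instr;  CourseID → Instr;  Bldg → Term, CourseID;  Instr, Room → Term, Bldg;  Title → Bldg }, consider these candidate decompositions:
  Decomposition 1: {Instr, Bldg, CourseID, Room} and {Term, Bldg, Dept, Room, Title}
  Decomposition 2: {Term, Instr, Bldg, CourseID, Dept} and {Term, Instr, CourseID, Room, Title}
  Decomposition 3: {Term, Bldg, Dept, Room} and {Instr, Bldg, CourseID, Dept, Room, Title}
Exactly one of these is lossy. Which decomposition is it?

Decomposition 2

Decomposition 1: common = {Bldg, Room}, closure = {Term, Instr, Bldg, CourseID, Room} → lossless.
Decomposition 2: common = {Term, Instr, CourseID}, closure = {Term, Instr, CourseID} → lossy.
Decomposition 3: common = {Bldg, Dept, Room}, closure = {Term, Instr, Bldg, CourseID, Dept, Room} → lossless.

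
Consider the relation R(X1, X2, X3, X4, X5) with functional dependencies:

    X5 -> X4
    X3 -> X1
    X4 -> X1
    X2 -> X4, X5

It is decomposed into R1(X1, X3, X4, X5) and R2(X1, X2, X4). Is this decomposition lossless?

Common attributes: R1 ∩ R2 = {X1, X4}.
No dependency enlarges {X1, X4}, so (X1, X4)⁺ = {X1, X4}.
The closure contains neither all of R1 = {X1, X3, X4, X5} nor all of R2 = {X1, X2, X4}, so the common attributes are not a superkey of either fragment. The join is lossy.

No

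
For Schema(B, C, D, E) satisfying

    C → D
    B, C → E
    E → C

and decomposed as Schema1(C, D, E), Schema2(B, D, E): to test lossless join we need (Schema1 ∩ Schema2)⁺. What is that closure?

C, D, E

Schema1 ∩ Schema2 = {D, E}.
E → C applies, adding C
Closure: {C, D, E}.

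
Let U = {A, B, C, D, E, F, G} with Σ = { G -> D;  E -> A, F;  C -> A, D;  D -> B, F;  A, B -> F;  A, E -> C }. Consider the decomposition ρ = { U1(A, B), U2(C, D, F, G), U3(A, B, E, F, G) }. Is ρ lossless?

No

Chase test. Columns are A, B, C, D, E, F, G; row i has aⱼ where attribute j ∈ Ui, else bᵢⱼ.
Initial tableau (one row per fragment):
  row 1: a1 a2 b13 b14 b15 b16 b17
  row 2: b21 b22 a3 a4 b25 a6 a7
  row 3: a1 a2 b33 b34 a5 a6 a7
Rows 2 and 3 agree on G; apply G→D and equate their D entries.
Rows 2 and 3 agree on D; apply D→B, F and equate their B, F entries.
Rows 1 and 3 agree on A, B; apply A, B→F and equate their F entries.
No row becomes fully distinguished — the join is lossy.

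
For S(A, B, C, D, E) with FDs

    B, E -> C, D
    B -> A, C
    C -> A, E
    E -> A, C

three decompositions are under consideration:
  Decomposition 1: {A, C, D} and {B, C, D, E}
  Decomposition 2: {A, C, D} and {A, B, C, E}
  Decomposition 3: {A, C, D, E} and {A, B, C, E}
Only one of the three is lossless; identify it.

Decomposition 1

Decomposition 1: common = {C, D}, closure = {A, C, D, E} → lossless.
Decomposition 2: common = {A, C}, closure = {A, C, E} → lossy.
Decomposition 3: common = {A, C, E}, closure = {A, C, E} → lossy.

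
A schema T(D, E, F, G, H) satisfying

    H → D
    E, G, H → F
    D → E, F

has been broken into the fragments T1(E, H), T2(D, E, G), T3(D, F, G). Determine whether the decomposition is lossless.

Chase test. Columns are D, E, F, G, H; row i has aⱼ where attribute j ∈ Ti, else bᵢⱼ.
Initial tableau (one row per fragment):
  row 1: b11 a2 b13 b14 a5
  row 2: a1 a2 b23 a4 b25
  row 3: a1 b32 a3 a4 b35
Rows 2 and 3 agree on D; apply D→E, F and equate their E, F entries.
No row becomes fully distinguished — the join is lossy.

No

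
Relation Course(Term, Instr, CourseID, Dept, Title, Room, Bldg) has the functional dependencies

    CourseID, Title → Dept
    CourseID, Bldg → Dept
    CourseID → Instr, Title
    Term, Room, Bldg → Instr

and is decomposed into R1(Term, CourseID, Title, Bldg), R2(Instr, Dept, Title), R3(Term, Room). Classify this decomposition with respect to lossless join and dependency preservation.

lossy and not dependency-preserving

Lossless test (chase): applying each FD to every pair of rows produces no changes in the tableau, so no row becomes fully distinguished — the join is lossy.
Dependency preservation: the restricted closure of {CourseID, Title} across the fragments never reaches {Dept}, so CourseID, Title → Dept cannot be enforced without a join — not preserved.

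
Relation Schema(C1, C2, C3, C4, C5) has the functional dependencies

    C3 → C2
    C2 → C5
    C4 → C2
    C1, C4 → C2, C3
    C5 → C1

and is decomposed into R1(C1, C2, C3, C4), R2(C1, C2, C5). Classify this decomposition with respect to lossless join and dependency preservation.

lossless and dependency-preserving

Lossless test: (C1, C2)⁺ = {C1, C2, C5}, which contains all of one fragment — lossless.
Dependency preservation: every FD's attributes lie within a single fragment, so each can be enforced locally — preserved.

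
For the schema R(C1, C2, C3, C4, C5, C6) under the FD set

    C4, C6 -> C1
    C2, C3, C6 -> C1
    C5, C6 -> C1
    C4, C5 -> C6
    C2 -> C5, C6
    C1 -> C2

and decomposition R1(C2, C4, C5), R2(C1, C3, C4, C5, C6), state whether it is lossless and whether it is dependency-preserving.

Lossless test: (C4, C5)⁺ = {C1, C2, C4, C5, C6}, which contains all of one fragment — lossless.
Dependency preservation: the restricted closure of {C2} across the fragments never reaches {C5, C6}, so C2 → C5, C6 cannot be enforced without a join — not preserved.

lossless but not dependency-preserving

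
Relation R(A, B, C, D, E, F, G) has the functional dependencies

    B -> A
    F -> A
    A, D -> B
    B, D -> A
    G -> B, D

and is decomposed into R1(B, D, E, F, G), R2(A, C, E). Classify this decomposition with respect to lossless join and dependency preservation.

lossy and not dependency-preserving

Lossless test: (E)⁺ = {E}, which is a superkey of neither fragment — lossy.
Dependency preservation: the restricted closure of {B} across the fragments never reaches {A}, so B → A cannot be enforced without a join — not preserved.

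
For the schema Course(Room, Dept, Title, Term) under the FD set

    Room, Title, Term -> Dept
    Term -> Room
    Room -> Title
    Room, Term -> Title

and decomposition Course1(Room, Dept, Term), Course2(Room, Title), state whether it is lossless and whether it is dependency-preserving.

lossless and dependency-preserving

Lossless test: (Room)⁺ = {Room, Title}, which contains all of one fragment — lossless.
Dependency preservation: Room, Title, Term → Dept; Room, Term → Title are not contained in any single fragment, but the restricted closure of each left-hand side across the fragments still reaches the right-hand side; the remaining FDs each lie inside some fragment. All dependencies are preserved.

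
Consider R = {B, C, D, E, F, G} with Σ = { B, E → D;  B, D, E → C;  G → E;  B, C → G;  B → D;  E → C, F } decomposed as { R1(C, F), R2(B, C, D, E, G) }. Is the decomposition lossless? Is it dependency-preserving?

Lossless test: (C)⁺ = {C}, which is a superkey of neither fragment — lossy.
Dependency preservation: the restricted closure of {E} across the fragments never reaches {C, F}, so E → C, F cannot be enforced without a join — not preserved.

lossy and not dependency-preserving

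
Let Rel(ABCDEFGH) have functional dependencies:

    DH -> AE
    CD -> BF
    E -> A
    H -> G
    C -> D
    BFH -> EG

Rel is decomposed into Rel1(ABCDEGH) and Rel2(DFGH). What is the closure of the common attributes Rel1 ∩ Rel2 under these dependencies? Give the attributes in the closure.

Rel1 ∩ Rel2 = {DGH}.
DH → AE applies, adding AE
Closure: {ADEGH}.

ADEGH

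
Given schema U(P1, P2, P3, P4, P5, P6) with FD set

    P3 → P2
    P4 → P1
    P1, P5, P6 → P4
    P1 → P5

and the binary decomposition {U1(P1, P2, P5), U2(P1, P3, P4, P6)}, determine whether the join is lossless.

Common attributes: U1 ∩ U2 = {P1}.
Closure of {P1}: P1 → P5 applies, adding P5. So (P1)⁺ = {P1, P5}.
The closure contains neither all of U1 = {P1, P2, P5} nor all of U2 = {P1, P3, P4, P6}, so the common attributes are not a superkey of either fragment. The join is lossy.

No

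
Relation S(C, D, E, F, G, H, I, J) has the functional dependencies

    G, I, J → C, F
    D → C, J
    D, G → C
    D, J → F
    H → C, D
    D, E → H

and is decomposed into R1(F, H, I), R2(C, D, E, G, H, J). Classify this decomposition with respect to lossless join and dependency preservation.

Lossless test: (H)⁺ = {C, D, F, H, J}, which is a superkey of neither fragment — lossy.
Dependency preservation: the restricted closure of {G, I, J} across the fragments never reaches {C, F}, so G, I, J → C, F cannot be enforced without a join — not preserved.

lossy and not dependency-preserving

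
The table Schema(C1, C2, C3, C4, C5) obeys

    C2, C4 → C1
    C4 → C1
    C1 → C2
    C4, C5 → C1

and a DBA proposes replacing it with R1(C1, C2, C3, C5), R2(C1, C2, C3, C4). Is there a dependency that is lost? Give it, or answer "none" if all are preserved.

none

C2, C4 → C1 lies within R2.
C4 → C1 lies within R2.
C1 → C2 lies within R1.
C4, C5 → C1: restricted closure across fragments reaches C1.
Every dependency is enforceable on the fragments, so the decomposition is dependency-preserving.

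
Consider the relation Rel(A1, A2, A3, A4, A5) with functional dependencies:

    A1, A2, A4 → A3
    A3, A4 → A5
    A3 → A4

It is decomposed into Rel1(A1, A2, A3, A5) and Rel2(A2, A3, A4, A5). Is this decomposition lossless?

Yes

Common attributes: Rel1 ∩ Rel2 = {A2, A3, A5}.
Closure of {A2, A3, A5}: A3 → A4 applies, adding A4. So (A2, A3, A5)⁺ = {A2, A3, A4, A5}.
This closure contains every attribute of Rel2, so Rel1 ∩ Rel2 → Rel2. The join is lossless.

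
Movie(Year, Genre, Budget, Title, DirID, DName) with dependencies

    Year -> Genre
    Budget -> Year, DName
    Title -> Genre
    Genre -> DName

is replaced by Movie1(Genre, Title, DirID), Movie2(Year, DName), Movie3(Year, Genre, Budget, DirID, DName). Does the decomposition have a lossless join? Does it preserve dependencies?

Lossless test (chase): Rows 2 and 3 agree on Year; apply Year→Genre and equate their Genre entries. Rows 1 and 2 agree on Genre; apply Genre→DName and equate their DName entries. No row becomes fully distinguished — the join is lossy.
Dependency preservation: every FD's attributes lie within a single fragment, so each can be enforced locally — preserved.

lossy but dependency-preserving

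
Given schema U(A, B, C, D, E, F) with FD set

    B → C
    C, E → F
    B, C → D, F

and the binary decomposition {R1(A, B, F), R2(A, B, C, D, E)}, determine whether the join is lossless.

Common attributes: R1 ∩ R2 = {A, B}.
Closure of {A, B}: B → C applies, adding C; B, C → D, F applies, adding D, F. So (A, B)⁺ = {A, B, C, D, F}.
This closure contains every attribute of R1, so R1 ∩ R2 → R1. The join is lossless.

Yes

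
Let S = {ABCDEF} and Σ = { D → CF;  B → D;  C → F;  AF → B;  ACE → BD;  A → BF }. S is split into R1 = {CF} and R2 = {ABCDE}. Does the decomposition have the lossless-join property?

Yes

Common attributes: R1 ∩ R2 = {C}.
Closure of {C}: C → F applies, adding F. So (C)⁺ = {CF}.
This closure contains every attribute of R1, so R1 ∩ R2 → R1. The join is lossless.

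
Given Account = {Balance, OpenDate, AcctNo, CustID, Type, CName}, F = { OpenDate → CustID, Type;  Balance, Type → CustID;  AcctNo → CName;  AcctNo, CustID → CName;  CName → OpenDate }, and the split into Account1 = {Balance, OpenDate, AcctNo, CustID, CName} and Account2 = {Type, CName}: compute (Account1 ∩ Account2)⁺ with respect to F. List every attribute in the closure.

OpenDate, CustID, Type, CName

Account1 ∩ Account2 = {CName}.
CName → OpenDate applies, adding OpenDate
OpenDate → CustID, Type applies, adding CustID, Type
Closure: {OpenDate, CustID, Type, CName}.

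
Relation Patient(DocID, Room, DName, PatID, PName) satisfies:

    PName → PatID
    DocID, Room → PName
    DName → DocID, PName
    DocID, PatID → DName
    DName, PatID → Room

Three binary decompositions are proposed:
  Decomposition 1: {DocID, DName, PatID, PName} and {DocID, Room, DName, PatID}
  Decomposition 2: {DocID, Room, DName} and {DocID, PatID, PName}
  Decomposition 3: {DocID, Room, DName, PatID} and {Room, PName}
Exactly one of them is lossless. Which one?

Decomposition 1: common = {DocID, DName, PatID}, closure = {DocID, Room, DName, PatID, PName} → lossless.
Decomposition 2: common = {DocID}, closure = {DocID} → lossy.
Decomposition 3: common = {Room}, closure = {Room} → lossy.

Decomposition 1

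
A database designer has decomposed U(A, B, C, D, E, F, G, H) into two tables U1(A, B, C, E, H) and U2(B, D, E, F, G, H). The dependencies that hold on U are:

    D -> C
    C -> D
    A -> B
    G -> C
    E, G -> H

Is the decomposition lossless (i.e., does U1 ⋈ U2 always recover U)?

No

Common attributes: U1 ∩ U2 = {B, E, H}.
No dependency enlarges {B, E, H}, so (B, E, H)⁺ = {B, E, H}.
The closure contains neither all of U1 = {A, B, C, E, H} nor all of U2 = {B, D, E, F, G, H}, so the common attributes are not a superkey of either fragment. The join is lossy.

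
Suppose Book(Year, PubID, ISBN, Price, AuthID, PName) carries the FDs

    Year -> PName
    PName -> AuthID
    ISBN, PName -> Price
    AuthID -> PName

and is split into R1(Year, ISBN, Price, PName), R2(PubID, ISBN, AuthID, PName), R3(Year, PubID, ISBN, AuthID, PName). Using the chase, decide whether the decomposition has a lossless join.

Yes

Chase test. Columns are Year, PubID, ISBN, Price, AuthID, PName; row i has aⱼ where attribute j ∈ Ri, else bᵢⱼ.
Initial tableau (one row per fragment):
  row 1: a1 b12 a3 a4 b15 a6
  row 2: b21 a2 a3 b24 a5 a6
  row 3: a1 a2 a3 b34 a5 a6
Rows 1 and 2 agree on PName; apply PName→AuthID and equate their AuthID entries.
Rows 1 and 2 agree on ISBN, PName; apply ISBN, PName→Price and equate their Price entries.
Rows 1 and 3 agree on ISBN, PName; apply ISBN, PName→Price and equate their Price entries.
Row 3 is now all distinguished symbols — the join is lossless.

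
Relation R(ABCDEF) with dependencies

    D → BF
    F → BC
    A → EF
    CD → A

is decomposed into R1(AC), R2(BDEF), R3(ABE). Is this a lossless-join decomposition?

Chase test. Columns are ABCDEF; row i has aⱼ where attribute j ∈ Ri, else bᵢⱼ.
Initial tableau (one row per fragment):
  row 1: a1 b12 a3 b14 b15 b16
  row 2: b21 a2 b23 a4 a5 a6
  row 3: a1 a2 b33 b34 a5 b36
Rows 1 and 3 agree on A; apply A→EF and equate their EF entries.
Rows 1 and 3 agree on F; apply F→BC and equate their BC entries.
No row becomes fully distinguished — the join is lossy.

No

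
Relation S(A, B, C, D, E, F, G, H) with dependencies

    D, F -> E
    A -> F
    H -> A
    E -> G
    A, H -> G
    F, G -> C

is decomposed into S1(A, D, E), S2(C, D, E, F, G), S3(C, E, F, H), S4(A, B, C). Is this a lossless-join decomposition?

No

Chase test. Columns are A, B, C, D, E, F, G, H; row i has aⱼ where attribute j ∈ Si, else bᵢⱼ.
Initial tableau (one row per fragment):
  row 1: a1 b12 b13 a4 a5 b16 b17 b18
  row 2: b21 b22 a3 a4 a5 a6 a7 b28
  row 3: b31 b32 a3 b34 a5 a6 b37 a8
  row 4: a1 a2 a3 b44 b45 b46 b47 b48
Rows 1 and 4 agree on A; apply A→F and equate their F entries.
Rows 1 and 2 agree on E; apply E→G and equate their G entries.
Rows 1 and 3 agree on E; apply E→G and equate their G entries.
No row becomes fully distinguished — the join is lossy.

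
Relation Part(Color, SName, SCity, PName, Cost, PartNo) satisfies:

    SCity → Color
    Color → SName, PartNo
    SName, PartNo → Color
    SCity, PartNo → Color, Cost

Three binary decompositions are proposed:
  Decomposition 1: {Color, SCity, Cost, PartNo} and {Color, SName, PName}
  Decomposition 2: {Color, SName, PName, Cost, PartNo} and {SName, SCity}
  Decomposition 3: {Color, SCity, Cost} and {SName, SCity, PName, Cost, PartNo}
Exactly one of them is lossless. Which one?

Decomposition 3

Decomposition 1: common = {Color}, closure = {Color, SName, PartNo} → lossy.
Decomposition 2: common = {SName}, closure = {SName} → lossy.
Decomposition 3: common = {SCity, Cost}, closure = {Color, SName, SCity, Cost, PartNo} → lossless.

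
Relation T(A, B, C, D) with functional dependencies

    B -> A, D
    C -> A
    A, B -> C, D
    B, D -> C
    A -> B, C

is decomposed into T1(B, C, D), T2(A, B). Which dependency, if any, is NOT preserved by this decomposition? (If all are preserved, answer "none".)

B → A, D: restricted closure across fragments reaches A, D.
C → A: restricted closure across fragments reaches A.
A, B → C, D: restricted closure across fragments reaches C, D.
B, D → C lies within T1.
A → B, C: restricted closure across fragments reaches B, C.
Every dependency is enforceable on the fragments, so the decomposition is dependency-preserving.

none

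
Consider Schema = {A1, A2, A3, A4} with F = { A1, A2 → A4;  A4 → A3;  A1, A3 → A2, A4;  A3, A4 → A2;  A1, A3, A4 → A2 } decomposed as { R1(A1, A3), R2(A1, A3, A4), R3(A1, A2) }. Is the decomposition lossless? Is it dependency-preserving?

lossy and not dependency-preserving

Lossless test (chase): Rows 1 and 2 agree on A1, A3; apply A1, A3→A2, A4 and equate their A2, A4 entries. No row becomes fully distinguished — the join is lossy.
Dependency preservation: the restricted closure of {A1, A2} across the fragments never reaches {A4}, so A1, A2 → A4 cannot be enforced without a join — not preserved.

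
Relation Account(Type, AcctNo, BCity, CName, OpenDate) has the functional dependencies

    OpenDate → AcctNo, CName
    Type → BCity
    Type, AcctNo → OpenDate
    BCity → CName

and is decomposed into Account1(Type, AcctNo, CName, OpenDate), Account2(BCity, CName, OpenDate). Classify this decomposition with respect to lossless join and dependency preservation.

Lossless test: (CName, OpenDate)⁺ = {AcctNo, CName, OpenDate}, which is a superkey of neither fragment — lossy.
Dependency preservation: the restricted closure of {Type} across the fragments never reaches {BCity}, so Type → BCity cannot be enforced without a join — not preserved.

lossy and not dependency-preserving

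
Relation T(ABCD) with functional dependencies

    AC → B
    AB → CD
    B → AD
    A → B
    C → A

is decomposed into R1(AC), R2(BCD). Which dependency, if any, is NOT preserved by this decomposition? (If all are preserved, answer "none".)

none

AC → B: restricted closure across fragments reaches B.
AB → CD: restricted closure across fragments reaches CD.
B → AD: restricted closure across fragments reaches AD.
A → B: restricted closure across fragments reaches B.
C → A lies within R1.
Every dependency is enforceable on the fragments, so the decomposition is dependency-preserving.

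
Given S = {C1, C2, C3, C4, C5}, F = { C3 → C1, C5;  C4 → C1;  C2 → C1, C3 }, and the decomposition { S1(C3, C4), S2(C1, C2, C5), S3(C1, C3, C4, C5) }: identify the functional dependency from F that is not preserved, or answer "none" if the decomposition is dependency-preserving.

C2 → C1, C3

Check C2 → C1, C3: no single fragment contains all of {C1, C2, C3}, and the restricted closure of {C2} across the fragments never reaches {C1, C3}.
C3 → C1, C5 is preserved.
C4 → C1 is preserved.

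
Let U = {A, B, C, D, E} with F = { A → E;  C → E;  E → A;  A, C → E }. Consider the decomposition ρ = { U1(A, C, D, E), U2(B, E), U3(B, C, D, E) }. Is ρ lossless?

Yes

Chase test. Columns are A, B, C, D, E; row i has aⱼ where attribute j ∈ Ui, else bᵢⱼ.
Initial tableau (one row per fragment):
  row 1: a1 b12 a3 a4 a5
  row 2: b21 a2 b23 b24 a5
  row 3: b31 a2 a3 a4 a5
Rows 1 and 2 agree on E; apply E→A and equate their A entries.
Rows 1 and 3 agree on E; apply E→A and equate their A entries.
Row 3 is now all distinguished symbols — the join is lossless.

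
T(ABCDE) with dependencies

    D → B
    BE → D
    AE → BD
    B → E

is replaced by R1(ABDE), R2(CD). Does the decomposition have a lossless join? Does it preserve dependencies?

lossy but dependency-preserving

Lossless test: (D)⁺ = {BDE}, which is a superkey of neither fragment — lossy.
Dependency preservation: every FD's attributes lie within a single fragment, so each can be enforced locally — preserved.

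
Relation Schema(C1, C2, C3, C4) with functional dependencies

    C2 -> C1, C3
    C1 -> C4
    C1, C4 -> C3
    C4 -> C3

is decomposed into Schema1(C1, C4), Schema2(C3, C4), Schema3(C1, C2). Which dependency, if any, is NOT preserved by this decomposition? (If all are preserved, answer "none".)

none

C2 → C1, C3: restricted closure across fragments reaches C1, C3.
C1 → C4 lies within Schema1.
C1, C4 → C3: restricted closure across fragments reaches C3.
C4 → C3 lies within Schema2.
Every dependency is enforceable on the fragments, so the decomposition is dependency-preserving.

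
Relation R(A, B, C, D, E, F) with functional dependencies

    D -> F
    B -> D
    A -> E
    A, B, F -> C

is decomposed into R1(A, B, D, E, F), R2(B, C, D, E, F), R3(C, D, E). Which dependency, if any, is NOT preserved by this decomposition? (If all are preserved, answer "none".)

Check A, B, F → C: no single fragment contains all of {A, B, C, F}, and the restricted closure of {A, B, F} across the fragments never reaches {C}.
D → F is preserved.
B → D is preserved.
A → E is preserved.

A, B, F -> C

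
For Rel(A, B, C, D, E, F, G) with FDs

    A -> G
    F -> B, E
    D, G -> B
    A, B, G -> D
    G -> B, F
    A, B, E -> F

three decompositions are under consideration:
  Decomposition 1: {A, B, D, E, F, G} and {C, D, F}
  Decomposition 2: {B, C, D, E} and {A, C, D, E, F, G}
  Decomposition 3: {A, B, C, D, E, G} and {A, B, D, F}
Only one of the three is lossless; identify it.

Decomposition 3

Decomposition 1: common = {D, F}, closure = {B, D, E, F} → lossy.
Decomposition 2: common = {C, D, E}, closure = {C, D, E} → lossy.
Decomposition 3: common = {A, B, D}, closure = {A, B, D, E, F, G} → lossless.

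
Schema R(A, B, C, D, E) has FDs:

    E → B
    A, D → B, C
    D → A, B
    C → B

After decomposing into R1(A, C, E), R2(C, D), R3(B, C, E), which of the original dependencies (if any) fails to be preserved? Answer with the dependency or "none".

D → A, B

Check D → A, B: no single fragment contains all of {A, B, D}, and the restricted closure of {D} across the fragments never reaches {A, B}.
E → B is preserved.
A, D → B, C is preserved.
C → B is preserved.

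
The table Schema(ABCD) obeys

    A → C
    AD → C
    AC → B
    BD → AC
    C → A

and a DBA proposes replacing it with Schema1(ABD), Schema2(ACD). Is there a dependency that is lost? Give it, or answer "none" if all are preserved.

A → C lies within Schema2.
AD → C lies within Schema2.
AC → B: restricted closure across fragments reaches B.
BD → AC: restricted closure across fragments reaches AC.
C → A lies within Schema2.
Every dependency is enforceable on the fragments, so the decomposition is dependency-preserving.

none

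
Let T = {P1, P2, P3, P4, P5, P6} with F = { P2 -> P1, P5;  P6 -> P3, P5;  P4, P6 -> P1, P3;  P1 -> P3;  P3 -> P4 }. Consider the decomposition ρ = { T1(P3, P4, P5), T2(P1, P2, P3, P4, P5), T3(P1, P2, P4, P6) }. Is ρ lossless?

Chase test. Columns are P1, P2, P3, P4, P5, P6; row i has aⱼ where attribute j ∈ Ti, else bᵢⱼ.
Initial tableau (one row per fragment):
  row 1: b11 b12 a3 a4 a5 b16
  row 2: a1 a2 a3 a4 a5 b26
  row 3: a1 a2 b33 a4 b35 a6
Rows 2 and 3 agree on P2; apply P2→P1, P5 and equate their P1, P5 entries.
Rows 2 and 3 agree on P1; apply P1→P3 and equate their P3 entries.
Row 3 is now all distinguished symbols — the join is lossless.

Yes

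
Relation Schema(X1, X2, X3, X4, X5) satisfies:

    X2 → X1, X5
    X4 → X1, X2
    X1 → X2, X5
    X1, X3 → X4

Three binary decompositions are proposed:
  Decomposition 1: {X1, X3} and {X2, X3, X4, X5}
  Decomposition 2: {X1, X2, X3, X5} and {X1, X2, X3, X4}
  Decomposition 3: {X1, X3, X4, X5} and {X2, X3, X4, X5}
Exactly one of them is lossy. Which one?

Decomposition 1: common = {X3}, closure = {X3} → lossy.
Decomposition 2: common = {X1, X2, X3}, closure = {X1, X2, X3, X4, X5} → lossless.
Decomposition 3: common = {X3, X4, X5}, closure = {X1, X2, X3, X4, X5} → lossless.

Decomposition 1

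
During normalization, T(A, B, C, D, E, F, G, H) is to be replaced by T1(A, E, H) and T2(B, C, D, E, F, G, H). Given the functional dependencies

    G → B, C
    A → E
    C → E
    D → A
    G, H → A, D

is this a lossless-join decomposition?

No

Common attributes: T1 ∩ T2 = {E, H}.
No dependency enlarges {E, H}, so (E, H)⁺ = {E, H}.
The closure contains neither all of T1 = {A, E, H} nor all of T2 = {B, C, D, E, F, G, H}, so the common attributes are not a superkey of either fragment. The join is lossy.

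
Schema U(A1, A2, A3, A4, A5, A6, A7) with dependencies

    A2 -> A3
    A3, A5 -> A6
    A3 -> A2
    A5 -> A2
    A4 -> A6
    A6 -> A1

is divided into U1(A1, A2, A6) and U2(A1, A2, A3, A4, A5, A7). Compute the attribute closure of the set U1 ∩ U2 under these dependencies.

U1 ∩ U2 = {A1, A2}.
A2 → A3 applies, adding A3
Closure: {A1, A2, A3}.

A1, A2, A3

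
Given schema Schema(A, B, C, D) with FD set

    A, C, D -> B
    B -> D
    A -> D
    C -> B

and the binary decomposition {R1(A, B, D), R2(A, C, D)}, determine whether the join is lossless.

Common attributes: R1 ∩ R2 = {A, D}.
No dependency enlarges {A, D}, so (A, D)⁺ = {A, D}.
The closure contains neither all of R1 = {A, B, D} nor all of R2 = {A, C, D}, so the common attributes are not a superkey of either fragment. The join is lossy.

No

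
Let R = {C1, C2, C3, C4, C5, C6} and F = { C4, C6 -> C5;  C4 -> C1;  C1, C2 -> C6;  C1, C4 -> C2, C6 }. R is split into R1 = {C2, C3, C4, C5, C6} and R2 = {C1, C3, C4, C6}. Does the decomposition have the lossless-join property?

Yes

Common attributes: R1 ∩ R2 = {C3, C4, C6}.
Closure of {C3, C4, C6}: C4, C6 → C5 applies, adding C5; C4 → C1 applies, adding C1; C1, C4 → C2, C6 applies, adding C2. So (C3, C4, C6)⁺ = {C1, C2, C3, C4, C5, C6}.
This closure contains every attribute of R1, so R1 ∩ R2 → R1. The join is lossless.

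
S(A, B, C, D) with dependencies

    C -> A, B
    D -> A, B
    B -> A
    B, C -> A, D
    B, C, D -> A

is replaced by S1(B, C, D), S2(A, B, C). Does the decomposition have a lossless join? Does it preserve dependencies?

Lossless test: (B, C)⁺ = {A, B, C, D}, which contains all of one fragment — lossless.
Dependency preservation: D → A, B; B, C → A, D; B, C, D → A are not contained in any single fragment, but the restricted closure of each left-hand side across the fragments still reaches the right-hand side; the remaining FDs each lie inside some fragment. All dependencies are preserved.

lossless and dependency-preserving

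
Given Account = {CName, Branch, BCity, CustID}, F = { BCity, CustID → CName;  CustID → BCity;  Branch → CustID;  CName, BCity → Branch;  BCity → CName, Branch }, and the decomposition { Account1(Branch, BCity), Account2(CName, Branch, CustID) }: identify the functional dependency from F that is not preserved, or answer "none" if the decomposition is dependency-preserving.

BCity, CustID → CName: restricted closure across fragments reaches CName.
CustID → BCity: restricted closure across fragments reaches BCity.
Branch → CustID lies within Account2.
CName, BCity → Branch: restricted closure across fragments reaches Branch.
BCity → CName, Branch: restricted closure across fragments reaches CName, Branch.
Every dependency is enforceable on the fragments, so the decomposition is dependency-preserving.

none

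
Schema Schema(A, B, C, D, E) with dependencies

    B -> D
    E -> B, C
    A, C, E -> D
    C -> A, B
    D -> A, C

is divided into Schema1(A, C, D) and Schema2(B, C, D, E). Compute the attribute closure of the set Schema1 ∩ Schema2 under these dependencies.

A, B, C, D

Schema1 ∩ Schema2 = {C, D}.
C → A, B applies, adding A, B
Closure: {A, B, C, D}.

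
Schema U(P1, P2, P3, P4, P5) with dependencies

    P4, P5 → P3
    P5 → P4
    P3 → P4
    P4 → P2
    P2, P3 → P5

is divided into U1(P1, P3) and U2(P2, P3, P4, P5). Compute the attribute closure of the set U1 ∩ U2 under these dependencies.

U1 ∩ U2 = {P3}.
P3 → P4 applies, adding P4
P4 → P2 applies, adding P2
P2, P3 → P5 applies, adding P5
Closure: {P2, P3, P4, P5}.

P2, P3, P4, P5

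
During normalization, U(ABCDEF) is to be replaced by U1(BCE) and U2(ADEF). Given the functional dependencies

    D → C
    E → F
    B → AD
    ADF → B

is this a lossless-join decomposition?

No

Common attributes: U1 ∩ U2 = {E}.
Closure of {E}: E → F applies, adding F. So (E)⁺ = {EF}.
The closure contains neither all of U1 = {BCE} nor all of U2 = {ADEF}, so the common attributes are not a superkey of either fragment. The join is lossy.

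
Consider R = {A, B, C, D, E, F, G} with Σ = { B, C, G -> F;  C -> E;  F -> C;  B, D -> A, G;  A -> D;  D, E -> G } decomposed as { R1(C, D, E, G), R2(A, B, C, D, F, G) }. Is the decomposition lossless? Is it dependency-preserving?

Lossless test: (C, D, G)⁺ = {C, D, E, G}, which contains all of one fragment — lossless.
Dependency preservation: every FD's attributes lie within a single fragment, so each can be enforced locally — preserved.

lossless and dependency-preserving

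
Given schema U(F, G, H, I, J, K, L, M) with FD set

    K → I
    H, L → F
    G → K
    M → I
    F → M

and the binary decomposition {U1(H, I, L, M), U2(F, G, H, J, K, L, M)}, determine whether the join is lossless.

Common attributes: U1 ∩ U2 = {H, L, M}.
Closure of {H, L, M}: H, L → F applies, adding F; M → I applies, adding I. So (H, L, M)⁺ = {F, H, I, L, M}.
This closure contains every attribute of U1, so U1 ∩ U2 → U1. The join is lossless.

Yes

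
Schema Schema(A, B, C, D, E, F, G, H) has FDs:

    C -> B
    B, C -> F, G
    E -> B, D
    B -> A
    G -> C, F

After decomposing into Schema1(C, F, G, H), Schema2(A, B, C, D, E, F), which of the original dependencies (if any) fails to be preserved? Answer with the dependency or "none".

none

C → B lies within Schema2.
B, C → F, G: restricted closure across fragments reaches F, G.
E → B, D lies within Schema2.
B → A lies within Schema2.
G → C, F lies within Schema1.
Every dependency is enforceable on the fragments, so the decomposition is dependency-preserving.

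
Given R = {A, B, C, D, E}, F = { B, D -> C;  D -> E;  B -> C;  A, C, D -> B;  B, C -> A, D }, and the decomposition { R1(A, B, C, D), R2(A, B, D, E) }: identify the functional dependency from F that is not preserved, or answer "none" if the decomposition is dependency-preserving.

none

B, D → C lies within R1.
D → E lies within R2.
B → C lies within R1.
A, C, D → B lies within R1.
B, C → A, D lies within R1.
Every dependency is enforceable on the fragments, so the decomposition is dependency-preserving.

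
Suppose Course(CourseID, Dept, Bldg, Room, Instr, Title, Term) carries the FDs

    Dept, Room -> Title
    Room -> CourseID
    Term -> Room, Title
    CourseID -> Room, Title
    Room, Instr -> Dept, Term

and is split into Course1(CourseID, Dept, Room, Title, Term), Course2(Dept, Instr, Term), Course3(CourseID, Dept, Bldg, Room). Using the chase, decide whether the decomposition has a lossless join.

No

Chase test. Columns are CourseID, Dept, Bldg, Room, Instr, Title, Term; row i has aⱼ where attribute j ∈ Coursei, else bᵢⱼ.
Initial tableau (one row per fragment):
  row 1: a1 a2 b13 a4 b15 a6 a7
  row 2: b21 a2 b23 b24 a5 b26 a7
  row 3: a1 a2 a3 a4 b35 b36 b37
Rows 1 and 3 agree on Dept, Room; apply Dept, Room→Title and equate their Title entries.
Rows 1 and 2 agree on Term; apply Term→Room, Title and equate their Room, Title entries.
Rows 1 and 2 agree on Room; apply Room→CourseID and equate their CourseID entries.
No row becomes fully distinguished — the join is lossy.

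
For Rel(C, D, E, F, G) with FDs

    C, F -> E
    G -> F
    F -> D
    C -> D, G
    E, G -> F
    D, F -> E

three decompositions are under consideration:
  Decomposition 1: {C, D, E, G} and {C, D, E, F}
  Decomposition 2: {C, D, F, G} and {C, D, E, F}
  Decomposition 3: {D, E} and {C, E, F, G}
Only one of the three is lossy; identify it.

Decomposition 3

Decomposition 1: common = {C, D, E}, closure = {C, D, E, F, G} → lossless.
Decomposition 2: common = {C, D, F}, closure = {C, D, E, F, G} → lossless.
Decomposition 3: common = {E}, closure = {E} → lossy.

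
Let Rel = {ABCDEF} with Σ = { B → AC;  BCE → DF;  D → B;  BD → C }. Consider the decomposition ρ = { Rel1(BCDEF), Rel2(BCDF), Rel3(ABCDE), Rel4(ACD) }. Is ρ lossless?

Yes

Chase test. Columns are ABCDEF; row i has aⱼ where attribute j ∈ Reli, else bᵢⱼ.
Initial tableau (one row per fragment):
  row 1: b11 a2 a3 a4 a5 a6
  row 2: b21 a2 a3 a4 b25 a6
  row 3: a1 a2 a3 a4 a5 b36
  row 4: a1 b42 a3 a4 b45 b46
Rows 1 and 2 agree on B; apply B→AC and equate their AC entries.
Rows 1 and 3 agree on B; apply B→AC and equate their AC entries.
Rows 1 and 3 agree on BCE; apply BCE→DF and equate their DF entries.
Rows 1 and 4 agree on D; apply D→B and equate their B entries.
Row 1 is now all distinguished symbols — the join is lossless.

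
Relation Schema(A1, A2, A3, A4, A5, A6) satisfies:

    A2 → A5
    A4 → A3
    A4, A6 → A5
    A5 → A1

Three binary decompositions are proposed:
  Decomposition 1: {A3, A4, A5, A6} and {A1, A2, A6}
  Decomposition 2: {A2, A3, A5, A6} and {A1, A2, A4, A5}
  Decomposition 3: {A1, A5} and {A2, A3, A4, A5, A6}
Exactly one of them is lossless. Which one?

Decomposition 3

Decomposition 1: common = {A6}, closure = {A6} → lossy.
Decomposition 2: common = {A2, A5}, closure = {A1, A2, A5} → lossy.
Decomposition 3: common = {A5}, closure = {A1, A5} → lossless.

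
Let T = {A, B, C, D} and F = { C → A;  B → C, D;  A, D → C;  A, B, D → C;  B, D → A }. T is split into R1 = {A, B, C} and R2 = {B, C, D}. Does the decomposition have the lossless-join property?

Common attributes: R1 ∩ R2 = {B, C}.
Closure of {B, C}: C → A applies, adding A; B → C, D applies, adding D. So (B, C)⁺ = {A, B, C, D}.
This closure contains every attribute of R1, so R1 ∩ R2 → R1. The join is lossless.

Yes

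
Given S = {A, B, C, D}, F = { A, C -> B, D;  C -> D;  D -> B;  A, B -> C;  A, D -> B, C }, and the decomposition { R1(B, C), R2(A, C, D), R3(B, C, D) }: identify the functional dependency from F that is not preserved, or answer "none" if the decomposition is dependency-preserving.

A, B -> C

Check A, B → C: no single fragment contains all of {A, B, C}, and the restricted closure of {A, B} across the fragments never reaches {C}.
A, C → B, D is preserved.
C → D is preserved.
D → B is preserved.
A, D → B, C is preserved.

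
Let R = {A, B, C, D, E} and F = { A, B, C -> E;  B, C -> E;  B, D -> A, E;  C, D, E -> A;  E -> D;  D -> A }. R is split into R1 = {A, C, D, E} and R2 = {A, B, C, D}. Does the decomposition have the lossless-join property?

Common attributes: R1 ∩ R2 = {A, C, D}.
No dependency enlarges {A, C, D}, so (A, C, D)⁺ = {A, C, D}.
The closure contains neither all of R1 = {A, C, D, E} nor all of R2 = {A, B, C, D}, so the common attributes are not a superkey of either fragment. The join is lossy.

No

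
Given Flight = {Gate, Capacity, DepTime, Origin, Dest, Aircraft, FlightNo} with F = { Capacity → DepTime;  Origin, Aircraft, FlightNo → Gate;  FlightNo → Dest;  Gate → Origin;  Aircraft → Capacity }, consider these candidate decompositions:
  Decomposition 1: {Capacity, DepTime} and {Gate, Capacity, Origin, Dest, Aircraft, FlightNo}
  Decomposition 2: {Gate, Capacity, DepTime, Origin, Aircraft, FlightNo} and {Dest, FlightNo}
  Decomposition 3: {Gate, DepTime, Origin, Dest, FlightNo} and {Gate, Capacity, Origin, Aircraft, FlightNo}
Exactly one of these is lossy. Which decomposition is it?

Decomposition 3

Decomposition 1: common = {Capacity}, closure = {Capacity, DepTime} → lossless.
Decomposition 2: common = {FlightNo}, closure = {Dest, FlightNo} → lossless.
Decomposition 3: common = {Gate, Origin, FlightNo}, closure = {Gate, Origin, Dest, FlightNo} → lossy.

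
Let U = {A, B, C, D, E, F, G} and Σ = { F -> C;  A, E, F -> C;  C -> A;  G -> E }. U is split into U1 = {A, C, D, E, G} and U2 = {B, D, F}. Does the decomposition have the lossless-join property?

No

Common attributes: U1 ∩ U2 = {D}.
No dependency enlarges {D}, so (D)⁺ = {D}.
The closure contains neither all of U1 = {A, C, D, E, G} nor all of U2 = {B, D, F}, so the common attributes are not a superkey of either fragment. The join is lossy.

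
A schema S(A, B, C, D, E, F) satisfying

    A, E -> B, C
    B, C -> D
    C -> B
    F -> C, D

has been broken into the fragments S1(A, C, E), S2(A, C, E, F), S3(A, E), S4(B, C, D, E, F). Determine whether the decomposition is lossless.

Yes

Chase test. Columns are A, B, C, D, E, F; row i has aⱼ where attribute j ∈ Si, else bᵢⱼ.
Initial tableau (one row per fragment):
  row 1: a1 b12 a3 b14 a5 b16
  row 2: a1 b22 a3 b24 a5 a6
  row 3: a1 b32 b33 b34 a5 b36
  row 4: b41 a2 a3 a4 a5 a6
Rows 1 and 2 agree on A, E; apply A, E→B, C and equate their B, C entries.
Rows 1 and 3 agree on A, E; apply A, E→B, C and equate their B, C entries.
Rows 1 and 2 agree on B, C; apply B, C→D and equate their D entries.
Rows 1 and 3 agree on B, C; apply B, C→D and equate their D entries.
Rows 1 and 4 agree on C; apply C→B and equate their B entries.
Rows 2 and 4 agree on F; apply F→C, D and equate their C, D entries.
Row 2 is now all distinguished symbols — the join is lossless.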